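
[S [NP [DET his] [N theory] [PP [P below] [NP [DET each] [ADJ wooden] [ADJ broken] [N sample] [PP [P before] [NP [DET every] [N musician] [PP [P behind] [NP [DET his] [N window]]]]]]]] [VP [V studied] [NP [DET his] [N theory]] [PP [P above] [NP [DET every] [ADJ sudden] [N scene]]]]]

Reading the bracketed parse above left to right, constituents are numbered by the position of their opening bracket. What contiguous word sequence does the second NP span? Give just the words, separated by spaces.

each wooden broken sample before every musician behind his window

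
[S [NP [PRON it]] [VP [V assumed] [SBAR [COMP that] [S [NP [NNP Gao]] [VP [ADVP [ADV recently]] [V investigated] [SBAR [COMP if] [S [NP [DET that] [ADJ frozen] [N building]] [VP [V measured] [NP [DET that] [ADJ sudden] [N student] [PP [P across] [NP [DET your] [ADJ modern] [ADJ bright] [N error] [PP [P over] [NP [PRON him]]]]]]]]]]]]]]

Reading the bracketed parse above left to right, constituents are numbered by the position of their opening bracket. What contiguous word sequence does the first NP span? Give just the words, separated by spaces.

it

In left-to-right order the NP constituents are "it"; "Gao"; "that frozen building"; "that sudden student across your modern bright error over him"; "your modern bright error over him"; "him". Number 1 is "it".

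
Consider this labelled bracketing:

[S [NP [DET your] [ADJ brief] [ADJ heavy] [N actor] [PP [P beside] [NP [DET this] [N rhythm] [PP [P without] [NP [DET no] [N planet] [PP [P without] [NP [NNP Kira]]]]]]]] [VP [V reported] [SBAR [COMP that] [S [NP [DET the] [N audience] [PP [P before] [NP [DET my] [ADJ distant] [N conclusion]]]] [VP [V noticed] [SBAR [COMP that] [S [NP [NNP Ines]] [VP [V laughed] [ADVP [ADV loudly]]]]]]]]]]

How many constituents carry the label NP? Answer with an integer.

7

Listing each NP by its span: [NP your brief heavy actor beside this rhythm without no planet without Kira]; [NP this rhythm without no planet without Kira]; [NP no planet without Kira]; [NP Kira]; [NP the audience before my distant conclusion]; [NP my distant conclusion] … — that makes 7.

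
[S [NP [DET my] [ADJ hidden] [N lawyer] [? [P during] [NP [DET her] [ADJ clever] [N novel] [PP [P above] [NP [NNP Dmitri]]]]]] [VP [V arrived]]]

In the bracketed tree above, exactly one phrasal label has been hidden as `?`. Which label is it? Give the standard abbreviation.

Looking at what the `?` directly dominates — P 'during', NP — this is a prepositional phrase (PP).

PP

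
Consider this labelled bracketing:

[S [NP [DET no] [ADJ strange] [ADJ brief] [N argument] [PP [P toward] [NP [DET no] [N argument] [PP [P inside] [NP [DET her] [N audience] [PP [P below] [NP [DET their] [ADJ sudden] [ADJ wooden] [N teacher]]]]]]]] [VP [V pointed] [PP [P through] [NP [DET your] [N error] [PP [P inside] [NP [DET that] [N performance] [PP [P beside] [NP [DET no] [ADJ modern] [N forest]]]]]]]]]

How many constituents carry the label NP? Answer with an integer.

7

Scanning left to right, an opening `[NP` appears at word positions 1, 6, 9, 12, 18, 21, 24 — 7 in total.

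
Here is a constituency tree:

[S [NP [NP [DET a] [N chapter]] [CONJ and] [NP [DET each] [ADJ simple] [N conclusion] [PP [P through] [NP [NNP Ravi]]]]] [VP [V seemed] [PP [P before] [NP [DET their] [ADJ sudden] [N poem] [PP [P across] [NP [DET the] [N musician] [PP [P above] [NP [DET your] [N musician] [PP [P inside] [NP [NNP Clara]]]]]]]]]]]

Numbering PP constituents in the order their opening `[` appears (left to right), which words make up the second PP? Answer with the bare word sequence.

In left-to-right order the PP constituents are "through Ravi"; "before their sudden poem across the musician above your musician inside Clara"; "across the musician above your musician inside Clara"; "above your musician inside Clara"; "inside Clara". Number 2 is "before their sudden poem across the musician above your musician inside Clara".

before their sudden poem across the musician above your musician inside Clara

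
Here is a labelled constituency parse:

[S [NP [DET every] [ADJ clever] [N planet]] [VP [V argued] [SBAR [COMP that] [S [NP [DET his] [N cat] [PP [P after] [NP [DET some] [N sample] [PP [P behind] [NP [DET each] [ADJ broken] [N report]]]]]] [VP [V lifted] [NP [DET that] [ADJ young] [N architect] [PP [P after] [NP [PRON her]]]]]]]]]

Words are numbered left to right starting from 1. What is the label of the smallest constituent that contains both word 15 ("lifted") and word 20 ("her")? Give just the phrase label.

VP

Both words fall inside [VP lifted that young architect after her] (words 15–20), and no smaller constituent contains them both. Label: VP.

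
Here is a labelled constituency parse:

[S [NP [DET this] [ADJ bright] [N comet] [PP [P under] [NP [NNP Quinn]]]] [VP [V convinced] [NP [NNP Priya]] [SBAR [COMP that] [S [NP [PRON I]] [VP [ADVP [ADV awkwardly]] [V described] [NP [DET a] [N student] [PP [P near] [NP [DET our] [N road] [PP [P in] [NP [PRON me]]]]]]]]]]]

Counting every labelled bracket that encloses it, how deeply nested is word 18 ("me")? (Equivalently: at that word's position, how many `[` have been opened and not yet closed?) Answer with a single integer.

11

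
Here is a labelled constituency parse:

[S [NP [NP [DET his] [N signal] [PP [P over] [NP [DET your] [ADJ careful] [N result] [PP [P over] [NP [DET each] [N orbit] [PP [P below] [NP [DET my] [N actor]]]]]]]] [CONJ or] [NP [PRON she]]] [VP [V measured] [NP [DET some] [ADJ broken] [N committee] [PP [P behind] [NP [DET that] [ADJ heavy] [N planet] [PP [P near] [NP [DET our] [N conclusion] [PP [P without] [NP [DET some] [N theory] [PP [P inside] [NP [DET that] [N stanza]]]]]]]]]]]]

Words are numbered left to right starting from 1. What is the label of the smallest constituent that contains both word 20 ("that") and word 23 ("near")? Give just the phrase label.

NP

Both words fall inside [NP that heavy planet near our conclusion without some theory inside that stanza] (words 20–31), and no smaller constituent contains them both. Label: NP.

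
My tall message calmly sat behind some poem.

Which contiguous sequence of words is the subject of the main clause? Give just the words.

my tall message

"my tall message" is the NP that combines with the VP headed by "sat" to form the main clause — the subject.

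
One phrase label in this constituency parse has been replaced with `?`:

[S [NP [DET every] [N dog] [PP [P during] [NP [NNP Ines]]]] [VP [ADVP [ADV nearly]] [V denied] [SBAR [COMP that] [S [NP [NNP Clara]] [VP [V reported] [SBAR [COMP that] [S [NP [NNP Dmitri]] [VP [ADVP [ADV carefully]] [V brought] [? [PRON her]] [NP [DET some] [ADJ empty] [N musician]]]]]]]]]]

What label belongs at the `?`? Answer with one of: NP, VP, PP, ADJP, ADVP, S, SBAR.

NP

Looking at what the `?` directly dominates — PRON 'her' — this is a noun phrase (NP).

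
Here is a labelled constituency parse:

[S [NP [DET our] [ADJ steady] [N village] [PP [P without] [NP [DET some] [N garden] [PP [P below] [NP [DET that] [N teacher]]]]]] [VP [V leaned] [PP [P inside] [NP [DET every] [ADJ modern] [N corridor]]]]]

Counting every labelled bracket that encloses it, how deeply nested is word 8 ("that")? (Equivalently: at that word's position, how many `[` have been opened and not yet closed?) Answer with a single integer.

7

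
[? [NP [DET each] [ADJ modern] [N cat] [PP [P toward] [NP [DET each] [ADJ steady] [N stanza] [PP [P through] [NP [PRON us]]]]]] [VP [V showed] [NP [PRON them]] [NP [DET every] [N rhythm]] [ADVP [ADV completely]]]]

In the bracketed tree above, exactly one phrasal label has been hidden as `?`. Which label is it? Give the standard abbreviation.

S

The `?` node immediately contains: NP, VP. That is the internal structure of a clause, so the label is S.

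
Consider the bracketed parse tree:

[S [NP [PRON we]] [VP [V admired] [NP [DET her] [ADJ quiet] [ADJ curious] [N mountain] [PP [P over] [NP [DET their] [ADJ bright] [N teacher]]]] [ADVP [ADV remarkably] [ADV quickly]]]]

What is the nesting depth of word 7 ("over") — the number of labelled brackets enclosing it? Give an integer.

5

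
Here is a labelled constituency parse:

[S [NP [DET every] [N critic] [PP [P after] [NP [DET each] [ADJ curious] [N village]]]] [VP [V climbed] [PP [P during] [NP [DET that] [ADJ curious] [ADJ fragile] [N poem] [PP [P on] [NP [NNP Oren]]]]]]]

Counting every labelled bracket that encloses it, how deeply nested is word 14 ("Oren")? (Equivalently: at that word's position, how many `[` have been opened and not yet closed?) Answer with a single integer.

7

The word sits inside NNP, which is inside NP, inside PP, inside NP, inside PP, inside VP, inside S — 7 brackets in all.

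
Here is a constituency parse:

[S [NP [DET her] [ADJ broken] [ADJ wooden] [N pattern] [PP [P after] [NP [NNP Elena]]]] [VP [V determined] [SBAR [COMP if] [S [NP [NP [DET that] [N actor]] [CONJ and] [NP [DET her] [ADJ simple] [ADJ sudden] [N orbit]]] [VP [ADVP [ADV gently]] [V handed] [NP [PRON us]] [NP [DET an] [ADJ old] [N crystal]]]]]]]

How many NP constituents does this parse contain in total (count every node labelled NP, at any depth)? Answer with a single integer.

7

Scanning left to right, an opening `[NP` appears at word positions 1, 6, 9, 9, 12, 18, 19 — 7 in total.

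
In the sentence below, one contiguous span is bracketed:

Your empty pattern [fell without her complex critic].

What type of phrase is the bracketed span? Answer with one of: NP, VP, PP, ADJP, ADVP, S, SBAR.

VP

"fell" is the head of the bracketed span, so the span is a verb phrase: VP.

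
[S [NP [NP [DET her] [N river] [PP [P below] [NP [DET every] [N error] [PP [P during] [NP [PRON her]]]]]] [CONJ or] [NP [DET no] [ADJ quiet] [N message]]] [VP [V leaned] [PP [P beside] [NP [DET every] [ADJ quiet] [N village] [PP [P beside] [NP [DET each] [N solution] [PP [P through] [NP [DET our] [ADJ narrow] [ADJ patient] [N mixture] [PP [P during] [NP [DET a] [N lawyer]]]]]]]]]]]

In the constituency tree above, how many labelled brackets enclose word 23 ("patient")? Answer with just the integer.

The word sits inside ADJ, which is inside NP, inside PP, inside NP, inside PP, inside NP, inside PP, inside VP, inside S — 9 brackets in all.

9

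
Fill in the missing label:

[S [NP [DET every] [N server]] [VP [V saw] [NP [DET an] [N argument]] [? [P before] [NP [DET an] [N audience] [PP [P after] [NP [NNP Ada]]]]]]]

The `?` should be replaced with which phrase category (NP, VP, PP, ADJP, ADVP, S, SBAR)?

The `?` node immediately contains: P 'before', NP. That is the internal structure of a prepositional phrase, so the label is PP.

PP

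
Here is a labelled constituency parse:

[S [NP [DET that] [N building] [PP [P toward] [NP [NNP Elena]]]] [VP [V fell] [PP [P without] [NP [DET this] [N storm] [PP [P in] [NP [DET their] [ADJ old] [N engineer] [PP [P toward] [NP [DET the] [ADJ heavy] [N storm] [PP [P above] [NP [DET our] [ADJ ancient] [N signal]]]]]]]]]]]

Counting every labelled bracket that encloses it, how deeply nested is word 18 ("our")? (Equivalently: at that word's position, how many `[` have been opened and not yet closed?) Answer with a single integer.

11

Counting open brackets not yet closed at "our": [S [VP [PP [NP [PP [NP [PP [NP [PP [NP [DET = 11.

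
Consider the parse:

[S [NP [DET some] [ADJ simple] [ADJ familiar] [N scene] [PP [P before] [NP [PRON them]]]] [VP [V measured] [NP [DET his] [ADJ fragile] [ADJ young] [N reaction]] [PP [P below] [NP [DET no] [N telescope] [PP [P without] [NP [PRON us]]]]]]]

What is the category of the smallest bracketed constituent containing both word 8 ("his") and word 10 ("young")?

NP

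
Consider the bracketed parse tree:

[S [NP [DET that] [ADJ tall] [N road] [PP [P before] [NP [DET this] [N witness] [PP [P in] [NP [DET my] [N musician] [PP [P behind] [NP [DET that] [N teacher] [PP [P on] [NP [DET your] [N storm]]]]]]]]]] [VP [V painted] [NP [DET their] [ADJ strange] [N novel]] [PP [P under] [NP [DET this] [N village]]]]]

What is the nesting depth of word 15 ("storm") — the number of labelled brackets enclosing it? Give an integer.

Counting open brackets not yet closed at "storm": [S [NP [PP [NP [PP [NP [PP [NP [PP [NP [N = 11.

11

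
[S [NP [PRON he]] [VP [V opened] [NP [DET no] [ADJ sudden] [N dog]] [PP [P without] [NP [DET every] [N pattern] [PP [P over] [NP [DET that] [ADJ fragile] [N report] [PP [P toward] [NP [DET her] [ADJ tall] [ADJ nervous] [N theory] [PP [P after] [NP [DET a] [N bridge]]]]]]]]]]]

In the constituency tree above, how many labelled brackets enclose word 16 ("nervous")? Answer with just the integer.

9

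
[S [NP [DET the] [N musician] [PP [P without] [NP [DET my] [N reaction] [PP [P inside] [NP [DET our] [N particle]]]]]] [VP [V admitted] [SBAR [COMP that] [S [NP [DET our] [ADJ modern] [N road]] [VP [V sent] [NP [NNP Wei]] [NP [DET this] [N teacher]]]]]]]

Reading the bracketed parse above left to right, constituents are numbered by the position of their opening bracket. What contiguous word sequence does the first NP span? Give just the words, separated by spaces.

the musician without my reaction inside our particle

The NP opening brackets appear, in order, over: "the musician without my reaction inside our particle"; "my reaction inside our particle"; "our particle"; "our modern road"; "Wei"; "this teacher". The first one spans "the musician without my reaction inside our particle".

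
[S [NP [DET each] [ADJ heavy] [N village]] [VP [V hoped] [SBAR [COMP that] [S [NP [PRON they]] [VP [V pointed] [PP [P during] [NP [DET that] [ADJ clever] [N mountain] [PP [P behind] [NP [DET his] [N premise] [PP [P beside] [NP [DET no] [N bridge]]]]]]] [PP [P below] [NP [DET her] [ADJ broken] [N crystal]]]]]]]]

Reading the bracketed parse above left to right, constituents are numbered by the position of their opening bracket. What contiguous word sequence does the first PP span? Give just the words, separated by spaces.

during that clever mountain behind his premise beside no bridge

Opening `[PP` markers occur at word positions 8, 12, 15, 18; the first of these opens the constituent [PP during that clever mountain behind his premise beside no bridge].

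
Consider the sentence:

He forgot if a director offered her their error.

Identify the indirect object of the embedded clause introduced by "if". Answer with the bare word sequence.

The verb of the embedded clause introduced by "if" is "offered"; its indirect object is the NP "her".

her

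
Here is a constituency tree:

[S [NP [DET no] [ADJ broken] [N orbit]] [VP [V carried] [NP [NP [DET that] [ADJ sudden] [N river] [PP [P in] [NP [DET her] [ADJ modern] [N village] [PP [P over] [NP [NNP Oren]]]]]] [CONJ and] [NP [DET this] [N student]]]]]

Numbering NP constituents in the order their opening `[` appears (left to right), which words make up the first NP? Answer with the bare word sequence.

no broken orbit

In left-to-right order the NP constituents are "no broken orbit"; "that sudden river in her modern village over Oren and this student"; "that sudden river in her modern village over Oren"; "her modern village over Oren"; "Oren"; "this student". Number 1 is "no broken orbit".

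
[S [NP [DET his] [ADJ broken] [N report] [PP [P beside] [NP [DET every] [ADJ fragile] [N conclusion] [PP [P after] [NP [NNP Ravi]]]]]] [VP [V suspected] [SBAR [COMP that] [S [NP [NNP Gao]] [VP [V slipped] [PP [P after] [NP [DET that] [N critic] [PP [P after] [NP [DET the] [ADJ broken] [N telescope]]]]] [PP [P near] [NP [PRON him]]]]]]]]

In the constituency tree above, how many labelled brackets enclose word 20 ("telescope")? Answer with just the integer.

10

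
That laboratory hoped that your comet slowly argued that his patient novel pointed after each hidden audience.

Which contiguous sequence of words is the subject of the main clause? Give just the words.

The subject of the main clause is the NP immediately before the verb "hoped": "that laboratory".

that laboratory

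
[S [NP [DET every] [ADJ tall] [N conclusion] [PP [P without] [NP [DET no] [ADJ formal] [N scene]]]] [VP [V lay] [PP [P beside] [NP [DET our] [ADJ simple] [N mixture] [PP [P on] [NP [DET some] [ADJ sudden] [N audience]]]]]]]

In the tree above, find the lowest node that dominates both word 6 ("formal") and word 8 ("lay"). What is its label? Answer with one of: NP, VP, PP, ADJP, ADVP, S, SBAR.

Word 6 lies under S → NP → PP → NP → ADJ; word 8 lies under S → VP → V. The lowest shared node is the S.

S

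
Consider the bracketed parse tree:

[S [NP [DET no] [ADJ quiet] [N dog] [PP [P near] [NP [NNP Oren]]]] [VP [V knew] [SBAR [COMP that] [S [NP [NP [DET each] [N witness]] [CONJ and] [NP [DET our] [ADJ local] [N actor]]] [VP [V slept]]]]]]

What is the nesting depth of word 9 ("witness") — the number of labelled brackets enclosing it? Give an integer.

7

Counting open brackets not yet closed at "witness": [S [VP [SBAR [S [NP [NP [N = 7.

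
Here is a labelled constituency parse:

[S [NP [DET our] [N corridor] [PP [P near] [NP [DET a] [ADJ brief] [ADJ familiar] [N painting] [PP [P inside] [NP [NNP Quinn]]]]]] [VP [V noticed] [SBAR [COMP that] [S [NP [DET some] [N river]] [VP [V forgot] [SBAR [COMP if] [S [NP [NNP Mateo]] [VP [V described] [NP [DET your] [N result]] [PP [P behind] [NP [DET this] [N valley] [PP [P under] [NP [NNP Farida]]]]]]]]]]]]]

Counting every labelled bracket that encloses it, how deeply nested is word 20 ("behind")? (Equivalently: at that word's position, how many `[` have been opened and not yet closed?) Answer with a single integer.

Counting open brackets not yet closed at "behind": [S [VP [SBAR [S [VP [SBAR [S [VP [PP [P = 10.

10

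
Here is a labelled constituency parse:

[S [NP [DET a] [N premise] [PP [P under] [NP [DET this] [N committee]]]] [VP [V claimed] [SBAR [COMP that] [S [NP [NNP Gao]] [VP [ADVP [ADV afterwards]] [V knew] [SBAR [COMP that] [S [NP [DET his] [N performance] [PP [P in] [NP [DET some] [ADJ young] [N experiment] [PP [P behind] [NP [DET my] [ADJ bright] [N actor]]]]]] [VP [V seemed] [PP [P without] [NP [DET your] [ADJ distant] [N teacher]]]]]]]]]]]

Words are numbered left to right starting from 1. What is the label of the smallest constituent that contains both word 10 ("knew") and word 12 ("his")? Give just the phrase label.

VP

The smallest bracket enclosing both words is [VP afterwards knew that his performance in some young experiment behind my bright actor seemed without your distant teacher], so the label is VP.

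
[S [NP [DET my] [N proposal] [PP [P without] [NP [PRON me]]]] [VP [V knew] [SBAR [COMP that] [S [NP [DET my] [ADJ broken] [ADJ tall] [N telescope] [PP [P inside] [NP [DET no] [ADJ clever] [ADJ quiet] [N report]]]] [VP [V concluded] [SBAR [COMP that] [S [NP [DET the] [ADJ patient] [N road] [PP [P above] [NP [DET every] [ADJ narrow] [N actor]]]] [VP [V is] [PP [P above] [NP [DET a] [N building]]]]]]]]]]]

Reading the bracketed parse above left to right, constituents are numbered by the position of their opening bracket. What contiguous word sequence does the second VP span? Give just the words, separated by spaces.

The VP opening brackets appear, in order, over: "knew that my broken tall telescope inside no clever quiet report concluded that the patient road above every narrow actor is above a building"; "concluded that the patient road above every narrow actor is above a building"; "is above a building". The second one spans "concluded that the patient road above every narrow actor is above a building".

concluded that the patient road above every narrow actor is above a building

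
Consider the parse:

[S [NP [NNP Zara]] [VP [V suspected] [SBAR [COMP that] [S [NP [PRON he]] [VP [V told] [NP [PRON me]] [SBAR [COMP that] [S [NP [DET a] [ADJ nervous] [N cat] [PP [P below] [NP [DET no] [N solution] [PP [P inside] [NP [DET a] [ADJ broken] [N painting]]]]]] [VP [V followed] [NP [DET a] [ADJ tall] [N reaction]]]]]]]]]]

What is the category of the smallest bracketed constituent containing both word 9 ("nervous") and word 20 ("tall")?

The smallest bracket enclosing both words is [S a nervous cat below no solution inside a broken painting followed a tall reaction], so the label is S.

S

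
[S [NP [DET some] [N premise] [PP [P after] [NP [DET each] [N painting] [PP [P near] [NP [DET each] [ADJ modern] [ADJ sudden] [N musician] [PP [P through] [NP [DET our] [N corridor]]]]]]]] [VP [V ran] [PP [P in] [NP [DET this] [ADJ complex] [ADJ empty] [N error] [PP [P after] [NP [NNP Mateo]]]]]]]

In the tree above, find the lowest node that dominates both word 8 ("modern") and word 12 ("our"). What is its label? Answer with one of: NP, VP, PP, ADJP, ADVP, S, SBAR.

NP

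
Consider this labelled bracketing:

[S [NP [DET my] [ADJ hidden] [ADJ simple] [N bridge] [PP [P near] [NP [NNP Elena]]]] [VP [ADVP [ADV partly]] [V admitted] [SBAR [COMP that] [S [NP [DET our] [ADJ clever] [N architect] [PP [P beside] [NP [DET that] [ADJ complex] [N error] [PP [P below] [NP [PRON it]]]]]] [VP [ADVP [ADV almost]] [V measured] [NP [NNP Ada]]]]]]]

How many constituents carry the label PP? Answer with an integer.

3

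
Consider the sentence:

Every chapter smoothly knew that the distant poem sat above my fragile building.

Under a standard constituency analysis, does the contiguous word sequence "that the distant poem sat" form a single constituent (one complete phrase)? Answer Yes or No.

No

"that" belongs to the complementizer "that" while "sat" belongs to the clause "the distant poem sat above my fragile building"; a span that runs across that boundary is not a single phrase.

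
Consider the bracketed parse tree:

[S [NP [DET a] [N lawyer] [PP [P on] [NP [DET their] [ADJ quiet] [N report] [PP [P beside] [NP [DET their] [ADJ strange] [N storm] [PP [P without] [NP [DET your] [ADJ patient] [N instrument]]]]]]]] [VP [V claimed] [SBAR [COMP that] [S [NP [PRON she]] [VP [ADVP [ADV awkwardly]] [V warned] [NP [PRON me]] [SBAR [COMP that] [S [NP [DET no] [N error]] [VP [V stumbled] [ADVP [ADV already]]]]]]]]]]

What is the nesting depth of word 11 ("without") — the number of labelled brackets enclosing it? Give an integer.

8

Path from the root down to the word: S → NP → PP → NP → PP → NP → PP → P. That is 8 enclosing brackets.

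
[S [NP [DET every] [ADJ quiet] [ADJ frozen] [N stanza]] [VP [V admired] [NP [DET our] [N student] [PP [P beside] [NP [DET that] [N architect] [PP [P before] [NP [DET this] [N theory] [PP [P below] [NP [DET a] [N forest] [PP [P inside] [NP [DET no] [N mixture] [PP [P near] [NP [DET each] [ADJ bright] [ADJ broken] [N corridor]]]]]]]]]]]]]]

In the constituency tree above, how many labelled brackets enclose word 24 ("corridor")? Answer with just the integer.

14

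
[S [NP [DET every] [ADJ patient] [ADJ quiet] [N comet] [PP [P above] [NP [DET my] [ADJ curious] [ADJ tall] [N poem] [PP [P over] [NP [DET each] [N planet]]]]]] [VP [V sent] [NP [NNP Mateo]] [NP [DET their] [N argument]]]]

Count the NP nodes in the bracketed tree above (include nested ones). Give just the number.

5

The NP constituents are: [NP every patient quiet comet above my curious tall poem over each planet]; [NP my curious tall poem over each planet]; [NP each planet]; [NP Mateo]; [NP their argument]. Total: 5.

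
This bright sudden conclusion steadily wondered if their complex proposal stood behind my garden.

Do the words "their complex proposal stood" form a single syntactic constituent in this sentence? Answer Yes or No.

The sequence begins inside the noun phrase "their complex proposal" and ends inside the verb phrase "stood behind my garden"; it crosses a phrase boundary, so no single node in the tree spans exactly those words.

No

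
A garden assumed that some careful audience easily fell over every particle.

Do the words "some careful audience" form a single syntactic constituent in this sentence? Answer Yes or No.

Yes

"some careful audience" is exactly the noun phrase [NP some careful audience], a complete constituent.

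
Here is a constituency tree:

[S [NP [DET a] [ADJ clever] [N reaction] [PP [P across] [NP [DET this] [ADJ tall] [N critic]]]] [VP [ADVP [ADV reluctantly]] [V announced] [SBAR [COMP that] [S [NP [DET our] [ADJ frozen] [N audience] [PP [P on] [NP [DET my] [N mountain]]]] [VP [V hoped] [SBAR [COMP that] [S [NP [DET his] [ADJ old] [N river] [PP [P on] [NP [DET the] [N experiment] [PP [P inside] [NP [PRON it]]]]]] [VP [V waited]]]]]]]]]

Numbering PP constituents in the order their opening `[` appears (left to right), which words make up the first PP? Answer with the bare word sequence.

across this tall critic

In left-to-right order the PP constituents are "across this tall critic"; "on my mountain"; "on the experiment inside it"; "inside it". Number 1 is "across this tall critic".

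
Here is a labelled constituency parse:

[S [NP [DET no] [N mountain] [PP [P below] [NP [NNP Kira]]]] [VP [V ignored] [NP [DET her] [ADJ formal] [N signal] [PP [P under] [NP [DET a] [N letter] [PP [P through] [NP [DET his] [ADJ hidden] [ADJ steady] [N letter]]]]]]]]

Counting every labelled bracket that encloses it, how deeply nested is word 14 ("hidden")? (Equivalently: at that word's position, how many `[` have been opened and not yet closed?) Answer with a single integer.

8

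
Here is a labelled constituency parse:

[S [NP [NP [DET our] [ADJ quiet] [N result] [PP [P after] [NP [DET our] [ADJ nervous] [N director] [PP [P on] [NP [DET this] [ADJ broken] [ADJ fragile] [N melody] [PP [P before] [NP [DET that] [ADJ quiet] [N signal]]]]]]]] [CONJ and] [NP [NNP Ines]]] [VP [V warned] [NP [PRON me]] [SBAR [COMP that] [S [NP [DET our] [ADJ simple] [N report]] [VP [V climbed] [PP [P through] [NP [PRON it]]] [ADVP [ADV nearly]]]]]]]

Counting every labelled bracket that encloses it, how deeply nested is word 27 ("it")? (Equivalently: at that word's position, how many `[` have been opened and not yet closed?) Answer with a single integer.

The word sits inside PRON, which is inside NP, inside PP, inside VP, inside S, inside SBAR, inside VP, inside S — 8 brackets in all.

8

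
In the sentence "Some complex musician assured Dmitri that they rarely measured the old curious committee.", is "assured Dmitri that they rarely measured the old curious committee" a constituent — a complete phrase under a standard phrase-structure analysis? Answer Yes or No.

Yes

"assured Dmitri that they rarely measured the old curious committee" is exactly the verb phrase [VP assured Dmitri that they rarely measured the old curious committee], a complete constituent.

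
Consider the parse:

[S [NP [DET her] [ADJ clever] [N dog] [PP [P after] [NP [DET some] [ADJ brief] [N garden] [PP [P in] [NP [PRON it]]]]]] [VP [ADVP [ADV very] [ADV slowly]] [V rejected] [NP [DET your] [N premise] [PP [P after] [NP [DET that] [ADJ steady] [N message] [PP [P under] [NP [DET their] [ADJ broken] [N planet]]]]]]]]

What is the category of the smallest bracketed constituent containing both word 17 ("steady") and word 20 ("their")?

Both words fall inside [NP that steady message under their broken planet] (words 16–22), and no smaller constituent contains them both. Label: NP.

NP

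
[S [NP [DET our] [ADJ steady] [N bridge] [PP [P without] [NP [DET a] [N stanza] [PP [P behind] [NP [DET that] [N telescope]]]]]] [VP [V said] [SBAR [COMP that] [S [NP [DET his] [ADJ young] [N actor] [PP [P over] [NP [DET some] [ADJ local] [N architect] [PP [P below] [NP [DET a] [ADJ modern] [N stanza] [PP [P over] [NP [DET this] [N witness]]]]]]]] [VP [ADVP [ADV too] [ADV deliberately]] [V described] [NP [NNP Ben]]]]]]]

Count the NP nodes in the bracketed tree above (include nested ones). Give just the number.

Scanning left to right, an opening `[NP` appears at word positions 1, 5, 8, 12, 16, 20, 24, 29 — 8 in total.

8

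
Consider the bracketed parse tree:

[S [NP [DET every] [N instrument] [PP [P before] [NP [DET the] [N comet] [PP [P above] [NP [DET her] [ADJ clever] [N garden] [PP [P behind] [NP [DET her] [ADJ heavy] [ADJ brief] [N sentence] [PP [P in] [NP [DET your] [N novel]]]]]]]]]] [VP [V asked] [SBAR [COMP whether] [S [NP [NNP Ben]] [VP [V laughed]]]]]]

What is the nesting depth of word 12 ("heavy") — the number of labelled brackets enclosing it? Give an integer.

Path from the root down to the word: S → NP → PP → NP → PP → NP → PP → NP → ADJ. That is 9 enclosing brackets.

9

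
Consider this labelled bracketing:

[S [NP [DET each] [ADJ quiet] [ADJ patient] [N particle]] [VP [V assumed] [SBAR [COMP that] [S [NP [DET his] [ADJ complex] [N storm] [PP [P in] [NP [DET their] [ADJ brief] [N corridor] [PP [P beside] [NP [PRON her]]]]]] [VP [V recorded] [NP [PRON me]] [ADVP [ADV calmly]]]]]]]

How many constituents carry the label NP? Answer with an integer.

5

Listing each NP by its span: [NP each quiet patient particle]; [NP his complex storm in their brief corridor beside her]; [NP their brief corridor beside her]; [NP her]; [NP me] — that makes 5.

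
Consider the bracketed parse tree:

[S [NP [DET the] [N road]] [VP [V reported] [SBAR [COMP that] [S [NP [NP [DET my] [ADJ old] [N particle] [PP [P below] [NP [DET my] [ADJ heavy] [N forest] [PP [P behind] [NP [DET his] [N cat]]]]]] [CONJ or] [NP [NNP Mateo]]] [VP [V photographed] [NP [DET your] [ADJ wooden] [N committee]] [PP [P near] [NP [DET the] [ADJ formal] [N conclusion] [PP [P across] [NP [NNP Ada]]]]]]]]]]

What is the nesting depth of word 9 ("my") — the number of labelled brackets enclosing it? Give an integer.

Counting open brackets not yet closed at "my": [S [VP [SBAR [S [NP [NP [PP [NP [DET = 9.

9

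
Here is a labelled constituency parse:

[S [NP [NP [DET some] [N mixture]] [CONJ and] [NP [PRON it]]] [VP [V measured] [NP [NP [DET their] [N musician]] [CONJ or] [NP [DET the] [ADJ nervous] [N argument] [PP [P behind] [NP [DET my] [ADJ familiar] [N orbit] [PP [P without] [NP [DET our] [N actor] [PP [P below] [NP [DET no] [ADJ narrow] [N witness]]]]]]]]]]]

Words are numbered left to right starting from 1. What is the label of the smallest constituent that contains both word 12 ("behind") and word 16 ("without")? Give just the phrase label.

The smallest bracket enclosing both words is [PP behind my familiar orbit without our actor below no narrow witness], so the label is PP.

PP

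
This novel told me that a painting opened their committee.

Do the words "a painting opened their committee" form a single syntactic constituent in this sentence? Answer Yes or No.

Yes

"a painting opened their committee" is exactly the clause [S a painting opened their committee], a complete constituent.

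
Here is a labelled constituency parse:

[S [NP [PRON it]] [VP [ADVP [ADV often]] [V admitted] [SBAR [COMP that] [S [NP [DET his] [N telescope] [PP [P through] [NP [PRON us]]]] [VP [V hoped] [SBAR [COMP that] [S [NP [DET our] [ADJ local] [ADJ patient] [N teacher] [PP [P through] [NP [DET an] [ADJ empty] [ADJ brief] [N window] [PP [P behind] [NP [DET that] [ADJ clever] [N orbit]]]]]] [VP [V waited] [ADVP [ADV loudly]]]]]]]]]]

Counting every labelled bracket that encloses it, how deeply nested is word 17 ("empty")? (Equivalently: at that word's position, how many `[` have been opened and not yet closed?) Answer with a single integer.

11

The word sits inside ADJ, which is inside NP, inside PP, inside NP, inside S, inside SBAR, inside VP, inside S, inside SBAR, inside VP, inside S — 11 brackets in all.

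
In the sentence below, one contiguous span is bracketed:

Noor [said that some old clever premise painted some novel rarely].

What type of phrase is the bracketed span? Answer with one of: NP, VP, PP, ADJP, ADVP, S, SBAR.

"said" is the head of the bracketed span, so the span is a verb phrase: VP.

VP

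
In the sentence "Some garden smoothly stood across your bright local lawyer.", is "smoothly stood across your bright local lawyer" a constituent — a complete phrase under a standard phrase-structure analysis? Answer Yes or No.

These words form the whole verb phrase headed by "stood", so yes — one constituent.

Yes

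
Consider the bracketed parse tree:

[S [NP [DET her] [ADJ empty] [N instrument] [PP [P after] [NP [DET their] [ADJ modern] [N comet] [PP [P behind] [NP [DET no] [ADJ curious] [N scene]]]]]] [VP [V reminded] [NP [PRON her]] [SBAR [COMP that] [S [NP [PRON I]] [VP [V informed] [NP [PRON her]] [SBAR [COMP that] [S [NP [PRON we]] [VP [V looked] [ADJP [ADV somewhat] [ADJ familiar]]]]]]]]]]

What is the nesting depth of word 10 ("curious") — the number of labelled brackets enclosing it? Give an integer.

7

The word sits inside ADJ, which is inside NP, inside PP, inside NP, inside PP, inside NP, inside S — 7 brackets in all.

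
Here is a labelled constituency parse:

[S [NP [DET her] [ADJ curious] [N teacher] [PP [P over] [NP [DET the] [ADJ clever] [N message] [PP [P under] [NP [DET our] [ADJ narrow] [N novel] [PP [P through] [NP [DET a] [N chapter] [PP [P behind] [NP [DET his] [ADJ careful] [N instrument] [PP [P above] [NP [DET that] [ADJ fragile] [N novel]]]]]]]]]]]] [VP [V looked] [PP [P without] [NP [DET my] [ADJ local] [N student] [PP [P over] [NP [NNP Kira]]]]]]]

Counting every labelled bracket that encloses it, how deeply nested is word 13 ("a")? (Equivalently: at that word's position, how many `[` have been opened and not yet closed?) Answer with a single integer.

9

Counting open brackets not yet closed at "a": [S [NP [PP [NP [PP [NP [PP [NP [DET = 9.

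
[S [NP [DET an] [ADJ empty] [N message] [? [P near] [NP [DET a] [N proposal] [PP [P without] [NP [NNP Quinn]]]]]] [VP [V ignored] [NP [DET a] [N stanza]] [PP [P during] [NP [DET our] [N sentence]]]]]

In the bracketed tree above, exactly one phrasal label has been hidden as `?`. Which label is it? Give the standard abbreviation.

PP

Looking at what the `?` directly dominates — P 'near', NP — this is a prepositional phrase (PP).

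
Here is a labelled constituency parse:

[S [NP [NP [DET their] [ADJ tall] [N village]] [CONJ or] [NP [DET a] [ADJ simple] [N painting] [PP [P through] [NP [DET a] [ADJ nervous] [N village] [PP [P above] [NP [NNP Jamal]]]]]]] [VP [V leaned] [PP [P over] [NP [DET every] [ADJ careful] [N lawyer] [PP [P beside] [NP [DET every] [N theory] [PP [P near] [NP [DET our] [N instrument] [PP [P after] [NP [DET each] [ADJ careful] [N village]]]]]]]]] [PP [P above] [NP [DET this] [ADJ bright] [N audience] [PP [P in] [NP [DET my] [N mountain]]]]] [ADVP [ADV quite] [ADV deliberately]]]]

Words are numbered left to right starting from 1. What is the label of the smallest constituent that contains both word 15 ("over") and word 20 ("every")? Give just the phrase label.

Both words fall inside [PP over every careful lawyer beside every theory near our instrument after each careful village] (words 15–28), and no smaller constituent contains them both. Label: PP.

PP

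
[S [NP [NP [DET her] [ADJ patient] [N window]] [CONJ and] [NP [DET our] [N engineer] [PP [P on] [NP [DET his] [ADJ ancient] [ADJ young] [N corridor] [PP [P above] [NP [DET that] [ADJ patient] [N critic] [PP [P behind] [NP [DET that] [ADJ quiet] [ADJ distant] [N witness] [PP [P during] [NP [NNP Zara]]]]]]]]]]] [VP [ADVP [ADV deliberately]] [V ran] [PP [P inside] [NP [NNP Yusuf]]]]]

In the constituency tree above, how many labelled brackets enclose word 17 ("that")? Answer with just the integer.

10

Counting open brackets not yet closed at "that": [S [NP [NP [PP [NP [PP [NP [PP [NP [DET = 10.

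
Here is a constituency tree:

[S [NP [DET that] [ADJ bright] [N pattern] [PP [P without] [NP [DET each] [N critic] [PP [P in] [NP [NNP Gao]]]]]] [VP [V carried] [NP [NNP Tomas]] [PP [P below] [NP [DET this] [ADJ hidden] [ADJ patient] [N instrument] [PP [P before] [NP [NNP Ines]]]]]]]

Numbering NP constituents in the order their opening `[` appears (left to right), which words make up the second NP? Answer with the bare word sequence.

each critic in Gao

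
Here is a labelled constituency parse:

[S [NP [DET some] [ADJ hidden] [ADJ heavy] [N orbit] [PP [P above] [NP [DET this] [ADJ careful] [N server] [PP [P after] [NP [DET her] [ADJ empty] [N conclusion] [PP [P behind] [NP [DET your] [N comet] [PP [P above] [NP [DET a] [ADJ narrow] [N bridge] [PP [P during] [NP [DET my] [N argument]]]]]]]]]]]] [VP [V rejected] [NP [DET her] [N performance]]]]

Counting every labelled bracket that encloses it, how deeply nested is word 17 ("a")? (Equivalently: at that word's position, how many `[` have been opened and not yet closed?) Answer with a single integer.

11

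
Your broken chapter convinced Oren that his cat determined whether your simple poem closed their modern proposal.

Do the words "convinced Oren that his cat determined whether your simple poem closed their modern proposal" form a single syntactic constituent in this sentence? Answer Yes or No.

The sequence corresponds to a single VP node — the verb phrase "convinced Oren that his cat determined whether your simple poem closed their modern proposal".

Yes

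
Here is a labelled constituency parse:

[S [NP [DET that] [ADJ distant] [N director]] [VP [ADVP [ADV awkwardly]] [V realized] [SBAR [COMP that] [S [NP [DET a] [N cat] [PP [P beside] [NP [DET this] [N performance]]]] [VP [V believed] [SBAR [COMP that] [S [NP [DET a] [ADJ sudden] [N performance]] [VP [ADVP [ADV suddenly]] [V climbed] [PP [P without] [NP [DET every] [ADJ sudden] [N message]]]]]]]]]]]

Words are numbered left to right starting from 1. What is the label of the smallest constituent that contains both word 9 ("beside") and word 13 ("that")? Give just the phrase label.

S

The smallest bracket enclosing both words is [S a cat beside this performance believed that a sudden performance suddenly climbed without every sudden message], so the label is S.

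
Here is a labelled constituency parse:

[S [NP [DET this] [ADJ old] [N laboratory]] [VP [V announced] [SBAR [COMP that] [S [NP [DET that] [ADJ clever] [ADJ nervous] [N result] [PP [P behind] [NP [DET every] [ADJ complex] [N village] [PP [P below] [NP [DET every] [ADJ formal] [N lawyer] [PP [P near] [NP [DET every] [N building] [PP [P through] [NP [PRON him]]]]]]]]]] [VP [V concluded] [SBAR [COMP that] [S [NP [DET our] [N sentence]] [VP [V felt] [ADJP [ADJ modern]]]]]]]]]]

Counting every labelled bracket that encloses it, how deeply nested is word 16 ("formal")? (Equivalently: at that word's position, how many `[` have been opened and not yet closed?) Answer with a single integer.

10

The word sits inside ADJ, which is inside NP, inside PP, inside NP, inside PP, inside NP, inside S, inside SBAR, inside VP, inside S — 10 brackets in all.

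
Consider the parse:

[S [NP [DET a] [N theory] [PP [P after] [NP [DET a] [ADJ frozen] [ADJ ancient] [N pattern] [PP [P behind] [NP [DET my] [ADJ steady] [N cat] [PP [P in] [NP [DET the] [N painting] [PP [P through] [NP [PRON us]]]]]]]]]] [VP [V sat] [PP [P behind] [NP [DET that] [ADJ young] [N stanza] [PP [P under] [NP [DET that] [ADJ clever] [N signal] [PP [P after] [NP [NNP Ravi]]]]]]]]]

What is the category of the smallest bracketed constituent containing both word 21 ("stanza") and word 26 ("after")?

NP

The smallest bracket enclosing both words is [NP that young stanza under that clever signal after Ravi], so the label is NP.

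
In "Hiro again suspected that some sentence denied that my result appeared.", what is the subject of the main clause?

Hiro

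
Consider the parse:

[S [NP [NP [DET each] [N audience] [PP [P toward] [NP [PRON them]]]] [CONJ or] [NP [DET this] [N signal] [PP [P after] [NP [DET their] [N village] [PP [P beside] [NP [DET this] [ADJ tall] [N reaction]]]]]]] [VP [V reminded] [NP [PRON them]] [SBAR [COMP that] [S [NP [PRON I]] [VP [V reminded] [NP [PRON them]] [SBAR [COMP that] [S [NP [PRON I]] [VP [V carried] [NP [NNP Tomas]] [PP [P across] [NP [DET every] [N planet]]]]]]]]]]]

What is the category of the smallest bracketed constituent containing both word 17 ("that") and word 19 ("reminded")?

SBAR

The smallest bracket enclosing both words is [SBAR that I reminded them that I carried Tomas across every planet], so the label is SBAR.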